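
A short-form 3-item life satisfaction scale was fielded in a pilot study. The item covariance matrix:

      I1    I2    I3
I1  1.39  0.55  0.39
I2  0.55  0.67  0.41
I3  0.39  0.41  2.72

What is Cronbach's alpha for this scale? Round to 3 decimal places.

Cronbach's alpha = 0.541

Σσ²ᵢ = 1.39 + 0.67 + 2.72 = 4.78
Σ_{i<j} σ_ij = 1.35
Var(T) = 4.78 + 2 × 1.35 = 7.48
α = (k/(k−1))·(1 − Σσ²ᵢ/Var(T)) = (3/2)·(1 − 4.78/7.48) = 0.541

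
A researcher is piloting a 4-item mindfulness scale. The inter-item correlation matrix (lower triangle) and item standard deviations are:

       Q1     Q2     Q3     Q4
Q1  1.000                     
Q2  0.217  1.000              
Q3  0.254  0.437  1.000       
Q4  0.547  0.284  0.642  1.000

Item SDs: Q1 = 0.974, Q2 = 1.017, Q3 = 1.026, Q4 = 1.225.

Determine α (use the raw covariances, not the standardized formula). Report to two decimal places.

α = 0.73

Σσ²ᵢ = 0.974² + 1.017² + 1.026² + 1.225² = 4.5363
Covariances σ_ij = r_ij · s_i · s_j:
  σ(Q1,Q2) = 0.217 × 0.974 × 1.017 = 0.2150
  σ(Q1,Q3) = 0.254 × 0.974 × 1.026 = 0.2538
  σ(Q1,Q4) = 0.547 × 0.974 × 1.225 = 0.6527
  σ(Q2,Q3) = 0.437 × 1.017 × 1.026 = 0.4560
  σ(Q2,Q4) = 0.284 × 1.017 × 1.225 = 0.3538
  σ(Q3,Q4) = 0.642 × 1.026 × 1.225 = 0.8069
σ²_T = Σσ²ᵢ + 2·Σσ_ij = 4.5363 + 2 × 2.7382 = 10.0127
α = (4/3)·(1 − 4.5363/10.0127) = 0.73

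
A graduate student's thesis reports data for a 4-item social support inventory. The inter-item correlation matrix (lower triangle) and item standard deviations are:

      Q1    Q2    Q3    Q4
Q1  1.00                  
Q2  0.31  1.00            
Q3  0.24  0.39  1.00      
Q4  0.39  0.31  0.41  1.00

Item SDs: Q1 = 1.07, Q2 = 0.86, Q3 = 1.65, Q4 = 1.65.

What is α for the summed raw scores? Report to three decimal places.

α = 0.652

Σσ²ᵢ = 1.07² + 0.86² + 1.65² + 1.65² = 7.3295
Covariances σ_ij = r_ij · s_i · s_j:
  σ(Q1,Q2) = 0.31 × 1.07 × 0.86 = 0.2853
  σ(Q1,Q3) = 0.24 × 1.07 × 1.65 = 0.4237
  σ(Q1,Q4) = 0.39 × 1.07 × 1.65 = 0.6885
  σ(Q2,Q3) = 0.39 × 0.86 × 1.65 = 0.5534
  σ(Q2,Q4) = 0.31 × 0.86 × 1.65 = 0.4399
  σ(Q3,Q4) = 0.41 × 1.65 × 1.65 = 1.1162
σ²_T = Σσ²ᵢ + 2·Σσ_ij = 7.3295 + 2 × 3.5070 = 14.3435
α = (4/3)·(1 − 7.3295/14.3435) = 0.652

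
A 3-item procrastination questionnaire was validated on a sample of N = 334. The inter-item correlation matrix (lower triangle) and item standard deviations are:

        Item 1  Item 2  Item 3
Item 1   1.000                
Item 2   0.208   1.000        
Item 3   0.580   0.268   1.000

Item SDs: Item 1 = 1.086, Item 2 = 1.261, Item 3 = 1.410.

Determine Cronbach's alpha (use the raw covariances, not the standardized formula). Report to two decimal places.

Σσ²ᵢ = 1.086² + 1.261² + 1.410² = 4.7576
Covariances σ_ij = r_ij · s_i · s_j:
  σ(Item 1,Item 2) = 0.208 × 1.086 × 1.261 = 0.2848
  σ(Item 1,Item 3) = 0.580 × 1.086 × 1.410 = 0.8881
  σ(Item 2,Item 3) = 0.268 × 1.261 × 1.410 = 0.4765
σ²_T = Σσ²ᵢ + 2·Σσ_ij = 4.7576 + 2 × 1.6494 = 8.0564
α = (3/2)·(1 − 4.7576/8.0564) = 0.61

Cronbach's alpha = 0.61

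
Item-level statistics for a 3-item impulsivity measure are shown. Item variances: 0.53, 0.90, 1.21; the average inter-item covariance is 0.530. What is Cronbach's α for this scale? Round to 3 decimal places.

Cronbach's α = 0.820

ΣVar(i) = 0.53 + 0.90 + 1.21 = 2.64
Sum of the 3 distinct covariances = 3 × 0.530 = 1.590
Var(T) = ΣVar(i) + 2·Σcov = 2.64 + 2 × 1.590 = 5.820
α = (3/2)·(1 − 2.64/5.820) = 0.820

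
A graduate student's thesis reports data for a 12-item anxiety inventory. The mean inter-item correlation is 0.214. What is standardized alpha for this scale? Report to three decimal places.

α = 0.766

Standardized α = k·r̄ / (1 + (k−1)·r̄) = 12 × 0.214 / (1 + 11 × 0.214)
  = 2.5680 / 3.3540 = 0.766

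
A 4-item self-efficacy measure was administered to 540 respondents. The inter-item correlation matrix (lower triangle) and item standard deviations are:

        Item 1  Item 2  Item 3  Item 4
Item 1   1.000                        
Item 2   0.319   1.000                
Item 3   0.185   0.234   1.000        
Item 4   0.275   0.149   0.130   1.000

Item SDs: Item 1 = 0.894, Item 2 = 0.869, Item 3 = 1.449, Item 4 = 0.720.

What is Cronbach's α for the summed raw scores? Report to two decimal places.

Cronbach's α = 0.48

Σσ²ᵢ = 0.894² + 0.869² + 1.449² + 0.720² = 4.1724
Covariances σ_ij = r_ij · s_i · s_j:
  σ(Item 1,Item 2) = 0.319 × 0.894 × 0.869 = 0.2478
  σ(Item 1,Item 3) = 0.185 × 0.894 × 1.449 = 0.2397
  σ(Item 1,Item 4) = 0.275 × 0.894 × 0.720 = 0.1770
  σ(Item 2,Item 3) = 0.234 × 0.869 × 1.449 = 0.2946
  σ(Item 2,Item 4) = 0.149 × 0.869 × 0.720 = 0.0932
  σ(Item 3,Item 4) = 0.130 × 1.449 × 0.720 = 0.1356
σ²_T = Σσ²ᵢ + 2·Σσ_ij = 4.1724 + 2 × 1.1879 = 6.5482
α = (4/3)·(1 − 4.1724/6.5482) = 0.48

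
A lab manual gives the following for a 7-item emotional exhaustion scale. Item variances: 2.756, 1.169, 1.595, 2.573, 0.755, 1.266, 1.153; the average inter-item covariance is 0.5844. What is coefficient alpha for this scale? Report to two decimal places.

α = 0.80

ΣVar(i) = 2.756 + 1.169 + 1.595 + 2.573 + 0.755 + 1.266 + 1.153 = 11.267
Sum of the 21 distinct covariances = 21 × 0.5844 = 12.2724
σ²_T = ΣVar(i) + 2·Σcov = 11.267 + 2 × 12.2724 = 35.8118
α = (7/6)·(1 − 11.267/35.8118) = 0.80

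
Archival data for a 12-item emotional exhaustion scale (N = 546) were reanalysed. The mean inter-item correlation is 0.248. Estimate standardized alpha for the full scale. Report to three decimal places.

α = 0.798

Standardized α = k·r̄ / (1 + (k−1)·r̄) = 12 × 0.248 / (1 + 11 × 0.248)
  = 2.9760 / 3.7280 = 0.798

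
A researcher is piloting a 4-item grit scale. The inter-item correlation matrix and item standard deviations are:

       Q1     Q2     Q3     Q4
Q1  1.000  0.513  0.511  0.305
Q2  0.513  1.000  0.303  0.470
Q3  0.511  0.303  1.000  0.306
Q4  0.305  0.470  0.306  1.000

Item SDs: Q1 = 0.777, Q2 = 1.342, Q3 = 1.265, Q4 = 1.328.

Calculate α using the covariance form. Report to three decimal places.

α = 0.703

Σσ²ᵢ = 0.777² + 1.342² + 1.265² + 1.328² = 5.7685
Covariances σ_ij = r_ij · s_i · s_j:
  σ(Q1,Q2) = 0.513 × 0.777 × 1.342 = 0.5349
  σ(Q1,Q3) = 0.511 × 0.777 × 1.265 = 0.5023
  σ(Q1,Q4) = 0.305 × 0.777 × 1.328 = 0.3147
  σ(Q2,Q3) = 0.303 × 1.342 × 1.265 = 0.5144
  σ(Q2,Q4) = 0.470 × 1.342 × 1.328 = 0.8376
  σ(Q3,Q4) = 0.306 × 1.265 × 1.328 = 0.5141
σ²_T = Σσ²ᵢ + 2·Σσ_ij = 5.7685 + 2 × 3.2180 = 12.2045
α = (4/3)·(1 − 5.7685/12.2045) = 0.703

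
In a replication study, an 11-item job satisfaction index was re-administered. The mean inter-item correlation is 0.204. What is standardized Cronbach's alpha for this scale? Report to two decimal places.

Standardized α = k·r̄ / (1 + (k−1)·r̄) = 11 × 0.204 / (1 + 10 × 0.204)
  = 2.2440 / 3.0400 = 0.74

standardized Cronbach's alpha = 0.74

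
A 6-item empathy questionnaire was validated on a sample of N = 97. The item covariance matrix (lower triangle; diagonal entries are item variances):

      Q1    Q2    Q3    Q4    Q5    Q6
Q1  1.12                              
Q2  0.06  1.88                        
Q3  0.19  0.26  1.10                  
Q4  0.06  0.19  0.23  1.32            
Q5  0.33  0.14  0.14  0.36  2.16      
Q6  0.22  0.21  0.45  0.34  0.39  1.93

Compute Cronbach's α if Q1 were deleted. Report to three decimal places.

α = 0.491

Remaining items: Q2, Q3, Q4, Q5, Q6 (k = 5).
ΣVar(i) = 1.88 + 1.10 + 1.32 + 2.16 + 1.93 = 8.39
Var(T) = 8.39 + 2 × 2.71 = 13.81
α (item deleted) = (5/4)·(1 − 8.39/13.81) = 0.491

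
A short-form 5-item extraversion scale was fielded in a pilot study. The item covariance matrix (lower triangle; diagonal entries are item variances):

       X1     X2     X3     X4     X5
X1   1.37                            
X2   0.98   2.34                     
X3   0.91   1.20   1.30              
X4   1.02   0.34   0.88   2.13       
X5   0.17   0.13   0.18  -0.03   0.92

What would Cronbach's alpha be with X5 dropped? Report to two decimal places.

Cronbach's alpha = 0.80

Remaining items: X1, X2, X3, X4 (k = 4).
Σσ²ᵢ = 1.37 + 2.34 + 1.30 + 2.13 = 7.14
σ²_total = 7.14 + 2 × 5.33 = 17.80
α (item deleted) = (4/3)·(1 − 7.14/17.80) = 0.80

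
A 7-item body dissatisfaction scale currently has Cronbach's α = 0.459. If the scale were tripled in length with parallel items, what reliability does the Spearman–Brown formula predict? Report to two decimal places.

Length factor m = 3
α' = m·α / (1 + (m−1)·α)
   = 3 × 0.459 / (1 + (3 − 1) × 0.459)
   = 1.3770 / 1.9180 = 0.72

predicted reliability = 0.72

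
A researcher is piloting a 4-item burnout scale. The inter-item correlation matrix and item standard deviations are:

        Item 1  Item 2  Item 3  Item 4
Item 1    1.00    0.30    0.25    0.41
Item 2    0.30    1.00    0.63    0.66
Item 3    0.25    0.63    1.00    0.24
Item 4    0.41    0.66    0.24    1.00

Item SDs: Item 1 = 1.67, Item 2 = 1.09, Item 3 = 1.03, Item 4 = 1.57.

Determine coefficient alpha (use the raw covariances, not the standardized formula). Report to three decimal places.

α = 0.710

Σσ²ᵢ = 1.67² + 1.09² + 1.03² + 1.57² = 7.5028
Covariances σ_ij = r_ij · s_i · s_j:
  σ(Item 1,Item 2) = 0.30 × 1.67 × 1.09 = 0.5461
  σ(Item 1,Item 3) = 0.25 × 1.67 × 1.03 = 0.4300
  σ(Item 1,Item 4) = 0.41 × 1.67 × 1.57 = 1.0750
  σ(Item 2,Item 3) = 0.63 × 1.09 × 1.03 = 0.7073
  σ(Item 2,Item 4) = 0.66 × 1.09 × 1.57 = 1.1295
  σ(Item 3,Item 4) = 0.24 × 1.03 × 1.57 = 0.3881
σ²_T = Σσ²ᵢ + 2·Σσ_ij = 7.5028 + 2 × 4.2760 = 16.0548
α = (4/3)·(1 − 7.5028/16.0548) = 0.710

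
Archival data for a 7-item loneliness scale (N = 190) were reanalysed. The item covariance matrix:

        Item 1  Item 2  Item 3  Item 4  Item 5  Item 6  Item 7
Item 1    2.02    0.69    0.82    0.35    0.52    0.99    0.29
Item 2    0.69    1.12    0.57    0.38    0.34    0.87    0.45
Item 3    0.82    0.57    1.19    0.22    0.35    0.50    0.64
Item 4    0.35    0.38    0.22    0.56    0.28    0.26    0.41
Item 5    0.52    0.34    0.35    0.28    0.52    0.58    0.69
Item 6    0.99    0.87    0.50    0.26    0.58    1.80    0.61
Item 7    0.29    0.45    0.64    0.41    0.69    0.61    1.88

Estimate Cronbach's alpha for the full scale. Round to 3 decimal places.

Cronbach's alpha = 0.821

ΣVar(i) = 2.02 + 1.12 + 1.19 + 0.56 + 0.52 + 1.80 + 1.88 = 9.09
Σ_{i<j} σ_ij = 10.81
σ²_T = 9.09 + 2 × 10.81 = 30.71
α = (k/(k−1))·(1 − ΣVar(i)/σ²_T) = (7/6)·(1 − 9.09/30.71) = 0.821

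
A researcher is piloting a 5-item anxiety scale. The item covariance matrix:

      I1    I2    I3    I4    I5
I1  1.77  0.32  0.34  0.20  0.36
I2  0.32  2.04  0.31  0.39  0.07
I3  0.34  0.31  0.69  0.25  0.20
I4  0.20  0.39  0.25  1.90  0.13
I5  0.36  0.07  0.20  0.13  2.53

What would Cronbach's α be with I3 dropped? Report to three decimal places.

Remaining items: I1, I2, I4, I5 (k = 4).
sum of item variances = 1.77 + 2.04 + 1.90 + 2.53 = 8.24
σ²_total = 8.24 + 2 × 1.47 = 11.18
α (item deleted) = (4/3)·(1 − 8.24/11.18) = 0.351

Cronbach's α = 0.351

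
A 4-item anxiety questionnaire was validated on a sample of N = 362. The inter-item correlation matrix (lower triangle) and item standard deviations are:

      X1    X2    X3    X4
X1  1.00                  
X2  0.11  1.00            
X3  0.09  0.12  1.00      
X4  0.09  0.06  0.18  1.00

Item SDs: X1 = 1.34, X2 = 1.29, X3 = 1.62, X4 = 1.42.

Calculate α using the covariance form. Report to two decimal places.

Σσ²ᵢ = 1.34² + 1.29² + 1.62² + 1.42² = 8.1005
Covariances σ_ij = r_ij · s_i · s_j:
  σ(X1,X2) = 0.11 × 1.34 × 1.29 = 0.1901
  σ(X1,X3) = 0.09 × 1.34 × 1.62 = 0.1954
  σ(X1,X4) = 0.09 × 1.34 × 1.42 = 0.1713
  σ(X2,X3) = 0.12 × 1.29 × 1.62 = 0.2508
  σ(X2,X4) = 0.06 × 1.29 × 1.42 = 0.1099
  σ(X3,X4) = 0.18 × 1.62 × 1.42 = 0.4141
σ²_T = Σσ²ᵢ + 2·Σσ_ij = 8.1005 + 2 × 1.3316 = 10.7637
α = (4/3)·(1 − 8.1005/10.7637) = 0.33

α = 0.33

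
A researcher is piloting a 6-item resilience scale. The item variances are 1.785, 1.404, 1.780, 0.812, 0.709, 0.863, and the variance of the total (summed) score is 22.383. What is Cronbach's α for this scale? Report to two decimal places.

ΣVar(i) = 1.785 + 1.404 + 1.780 + 0.812 + 0.709 + 0.863 = 7.353
α = (k/(k−1))·(1 − ΣVar(i)/σ²_total) = (6/5)·(1 − 7.353/22.383) = 0.81

α = 0.81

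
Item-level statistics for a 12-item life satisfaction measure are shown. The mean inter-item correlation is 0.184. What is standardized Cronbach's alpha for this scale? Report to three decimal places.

Standardized α = k·r̄ / (1 + (k−1)·r̄) = 12 × 0.184 / (1 + 11 × 0.184)
  = 2.2080 / 3.0240 = 0.730

standardized Cronbach's alpha = 0.730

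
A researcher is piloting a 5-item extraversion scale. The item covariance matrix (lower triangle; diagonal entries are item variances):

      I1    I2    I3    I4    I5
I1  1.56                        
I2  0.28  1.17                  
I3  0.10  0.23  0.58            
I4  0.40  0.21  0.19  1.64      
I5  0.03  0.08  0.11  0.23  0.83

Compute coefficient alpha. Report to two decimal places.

α = 0.49

ΣVar(i) = 1.56 + 1.17 + 0.58 + 1.64 + 0.83 = 5.78
Sum of off-diagonal covariances = 1.86
Var(T) = 5.78 + 2 × 1.86 = 9.50
α = (k/(k−1))·(1 − ΣVar(i)/Var(T)) = (5/4)·(1 − 5.78/9.50) = 0.49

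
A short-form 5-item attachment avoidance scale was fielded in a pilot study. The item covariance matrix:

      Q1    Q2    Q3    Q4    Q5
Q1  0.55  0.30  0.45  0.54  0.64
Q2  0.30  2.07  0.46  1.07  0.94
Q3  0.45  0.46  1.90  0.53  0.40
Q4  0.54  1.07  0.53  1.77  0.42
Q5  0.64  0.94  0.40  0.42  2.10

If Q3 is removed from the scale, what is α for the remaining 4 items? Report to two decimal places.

Remaining items: Q1, Q2, Q4, Q5 (k = 4).
Σσ²ᵢ = 0.55 + 2.07 + 1.77 + 2.10 = 6.49
σ²_total = 6.49 + 2 × 3.91 = 14.31
α (item deleted) = (4/3)·(1 − 6.49/14.31) = 0.73

α = 0.73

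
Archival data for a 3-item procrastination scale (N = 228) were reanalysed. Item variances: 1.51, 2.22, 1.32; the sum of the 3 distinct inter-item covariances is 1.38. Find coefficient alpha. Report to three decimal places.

Σσᵢ² = 1.51 + 2.22 + 1.32 = 5.05
Sum of distinct covariances = 1.38
σ²_T = Σσᵢ² + 2·Σcov = 5.05 + 2 × 1.38 = 7.81
α = (3/2)·(1 − 5.05/7.81) = 0.530

α = 0.530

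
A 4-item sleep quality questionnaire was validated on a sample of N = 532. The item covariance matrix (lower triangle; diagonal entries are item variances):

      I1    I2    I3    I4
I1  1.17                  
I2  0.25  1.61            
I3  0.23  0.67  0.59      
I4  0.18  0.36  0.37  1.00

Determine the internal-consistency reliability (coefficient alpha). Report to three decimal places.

coefficient alpha = 0.647

Σσ²ᵢ = 1.17 + 1.61 + 0.59 + 1.00 = 4.37
Sum of off-diagonal covariances = 2.06
total variance = 4.37 + 2 × 2.06 = 8.49
α = (k/(k−1))·(1 − Σσ²ᵢ/total variance) = (4/3)·(1 − 4.37/8.49) = 0.647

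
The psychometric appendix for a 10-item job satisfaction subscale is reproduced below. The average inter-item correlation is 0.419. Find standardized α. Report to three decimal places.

Standardized α = k·r̄ / (1 + (k−1)·r̄) = 10 × 0.419 / (1 + 9 × 0.419)
  = 4.1900 / 4.7710 = 0.878

α = 0.878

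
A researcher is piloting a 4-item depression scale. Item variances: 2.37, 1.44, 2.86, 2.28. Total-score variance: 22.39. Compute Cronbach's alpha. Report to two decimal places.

ΣVar(i) = 2.37 + 1.44 + 2.86 + 2.28 = 8.95
α = (k/(k−1))·(1 − ΣVar(i)/Var(T)) = (4/3)·(1 − 8.95/22.39) = 0.80

Cronbach's alpha = 0.80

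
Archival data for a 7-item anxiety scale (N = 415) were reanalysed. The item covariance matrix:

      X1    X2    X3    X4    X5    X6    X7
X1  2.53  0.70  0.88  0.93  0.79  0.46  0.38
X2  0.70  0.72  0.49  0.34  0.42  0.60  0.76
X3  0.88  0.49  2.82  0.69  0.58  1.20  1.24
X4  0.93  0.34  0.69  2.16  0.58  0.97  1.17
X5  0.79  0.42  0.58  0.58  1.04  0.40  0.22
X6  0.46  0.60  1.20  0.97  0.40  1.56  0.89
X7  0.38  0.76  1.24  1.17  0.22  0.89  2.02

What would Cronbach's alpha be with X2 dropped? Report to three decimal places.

Remaining items: X1, X3, X4, X5, X6, X7 (k = 6).
Σσᵢ² = 2.53 + 2.82 + 2.16 + 1.04 + 1.56 + 2.02 = 12.13
Var(T) = 12.13 + 2 × 11.38 = 34.89
α (item deleted) = (6/5)·(1 − 12.13/34.89) = 0.783

Cronbach's alpha = 0.783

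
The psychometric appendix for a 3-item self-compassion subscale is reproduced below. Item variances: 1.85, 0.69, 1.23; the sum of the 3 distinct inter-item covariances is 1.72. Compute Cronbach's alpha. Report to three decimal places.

α = 0.716

Σσᵢ² = 1.85 + 0.69 + 1.23 = 3.77
Sum of distinct covariances = 1.72
total variance = Σσᵢ² + 2·Σcov = 3.77 + 2 × 1.72 = 7.21
α = (3/2)·(1 − 3.77/7.21) = 0.716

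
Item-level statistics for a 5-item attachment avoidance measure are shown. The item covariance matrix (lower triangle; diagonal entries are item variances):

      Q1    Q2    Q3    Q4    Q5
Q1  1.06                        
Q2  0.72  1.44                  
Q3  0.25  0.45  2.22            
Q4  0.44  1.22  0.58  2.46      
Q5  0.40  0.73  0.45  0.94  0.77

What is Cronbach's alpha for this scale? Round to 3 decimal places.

Cronbach's alpha = 0.761

sum of item variances = 1.06 + 1.44 + 2.22 + 2.46 + 0.77 = 7.95
Sum of the distinct covariances = 6.18
σ²_total = 7.95 + 2 × 6.18 = 20.31
α = (k/(k−1))·(1 − sum of item variances/σ²_total) = (5/4)·(1 − 7.95/20.31) = 0.761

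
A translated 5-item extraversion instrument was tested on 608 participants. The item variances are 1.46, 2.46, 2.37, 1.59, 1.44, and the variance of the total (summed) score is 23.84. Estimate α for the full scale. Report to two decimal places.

ΣVar(i) = 1.46 + 2.46 + 2.37 + 1.59 + 1.44 = 9.32
α = (k/(k−1))·(1 − ΣVar(i)/σ²_T) = (5/4)·(1 − 9.32/23.84) = 0.76

α = 0.76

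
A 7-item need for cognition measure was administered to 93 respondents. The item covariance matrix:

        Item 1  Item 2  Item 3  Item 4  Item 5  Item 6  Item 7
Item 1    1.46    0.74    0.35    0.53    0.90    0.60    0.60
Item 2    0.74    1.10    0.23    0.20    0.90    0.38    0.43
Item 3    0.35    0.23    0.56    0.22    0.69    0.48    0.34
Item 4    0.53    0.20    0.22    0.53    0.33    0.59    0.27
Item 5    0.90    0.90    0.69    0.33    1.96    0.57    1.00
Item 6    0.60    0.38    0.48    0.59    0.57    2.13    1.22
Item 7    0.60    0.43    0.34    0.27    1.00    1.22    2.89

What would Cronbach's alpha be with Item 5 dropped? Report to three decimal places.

Remaining items: Item 1, Item 2, Item 3, Item 4, Item 6, Item 7 (k = 6).
ΣVar(i) = 1.46 + 1.10 + 0.56 + 0.53 + 2.13 + 2.89 = 8.67
total variance = 8.67 + 2 × 7.18 = 23.03
α (item deleted) = (6/5)·(1 − 8.67/23.03) = 0.748

α = 0.748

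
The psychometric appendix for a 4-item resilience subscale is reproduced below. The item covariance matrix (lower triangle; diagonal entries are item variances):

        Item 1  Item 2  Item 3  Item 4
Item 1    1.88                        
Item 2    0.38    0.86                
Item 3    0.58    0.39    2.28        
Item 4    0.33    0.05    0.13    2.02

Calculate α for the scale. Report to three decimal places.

ΣVar(i) = 1.88 + 0.86 + 2.28 + 2.02 = 7.04
Sum of the distinct covariances = 1.86
σ²_total = 7.04 + 2 × 1.86 = 10.76
α = (k/(k−1))·(1 − ΣVar(i)/σ²_total) = (4/3)·(1 − 7.04/10.76) = 0.461

α = 0.461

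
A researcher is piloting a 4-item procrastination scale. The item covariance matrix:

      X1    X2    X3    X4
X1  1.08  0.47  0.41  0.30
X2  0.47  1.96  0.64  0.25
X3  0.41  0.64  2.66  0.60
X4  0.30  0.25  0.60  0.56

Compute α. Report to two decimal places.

Σσᵢ² = 1.08 + 1.96 + 2.66 + 0.56 = 6.26
Σ_{i<j} σ_ij = 2.67
Var(T) = 6.26 + 2 × 2.67 = 11.60
α = (k/(k−1))·(1 − Σσᵢ²/Var(T)) = (4/3)·(1 − 6.26/11.60) = 0.61

α = 0.61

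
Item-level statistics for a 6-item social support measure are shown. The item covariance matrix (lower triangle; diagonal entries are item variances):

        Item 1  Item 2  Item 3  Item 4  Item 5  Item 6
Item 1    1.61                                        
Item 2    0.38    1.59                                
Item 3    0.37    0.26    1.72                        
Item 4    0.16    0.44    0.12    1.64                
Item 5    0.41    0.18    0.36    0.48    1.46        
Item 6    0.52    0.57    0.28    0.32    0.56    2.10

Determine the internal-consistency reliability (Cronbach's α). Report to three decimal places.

Σσᵢ² = 1.61 + 1.59 + 1.72 + 1.64 + 1.46 + 2.10 = 10.12
Sum of off-diagonal covariances = 5.41
σ²_total = 10.12 + 2 × 5.41 = 20.94
α = (k/(k−1))·(1 − Σσᵢ²/σ²_total) = (6/5)·(1 − 10.12/20.94) = 0.620

Cronbach's α = 0.620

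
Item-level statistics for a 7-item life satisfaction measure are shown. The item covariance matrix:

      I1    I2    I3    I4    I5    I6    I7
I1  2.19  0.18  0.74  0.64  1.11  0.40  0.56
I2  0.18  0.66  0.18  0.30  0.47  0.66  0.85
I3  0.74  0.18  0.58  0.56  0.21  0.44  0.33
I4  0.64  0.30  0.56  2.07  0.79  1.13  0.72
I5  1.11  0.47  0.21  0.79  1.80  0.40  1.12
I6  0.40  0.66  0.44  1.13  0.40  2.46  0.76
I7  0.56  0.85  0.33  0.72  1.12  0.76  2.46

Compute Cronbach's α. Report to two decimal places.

Σσᵢ² = 2.19 + 0.66 + 0.58 + 2.07 + 1.80 + 2.46 + 2.46 = 12.22
Σ_{i<j} σ_ij = 12.55
Var(T) = 12.22 + 2 × 12.55 = 37.32
α = (k/(k−1))·(1 − Σσᵢ²/Var(T)) = (7/6)·(1 − 12.22/37.32) = 0.78

Cronbach's α = 0.78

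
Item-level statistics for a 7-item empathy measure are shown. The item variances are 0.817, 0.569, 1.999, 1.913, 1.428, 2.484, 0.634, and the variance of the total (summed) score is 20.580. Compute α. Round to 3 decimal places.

α = 0.609

Σσᵢ² = 0.817 + 0.569 + 1.999 + 1.913 + 1.428 + 2.484 + 0.634 = 9.844
α = (k/(k−1))·(1 − Σσᵢ²/total variance) = (7/6)·(1 − 9.844/20.580) = 0.609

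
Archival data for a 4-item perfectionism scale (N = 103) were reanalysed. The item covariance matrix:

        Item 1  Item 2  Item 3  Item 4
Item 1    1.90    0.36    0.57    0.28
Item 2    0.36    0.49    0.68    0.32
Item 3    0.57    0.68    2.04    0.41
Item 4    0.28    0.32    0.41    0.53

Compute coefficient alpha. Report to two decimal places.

ΣVar(i) = 1.90 + 0.49 + 2.04 + 0.53 = 4.96
Sum of the distinct covariances = 2.62
total variance = 4.96 + 2 × 2.62 = 10.20
α = (k/(k−1))·(1 − ΣVar(i)/total variance) = (4/3)·(1 − 4.96/10.20) = 0.68

coefficient alpha = 0.68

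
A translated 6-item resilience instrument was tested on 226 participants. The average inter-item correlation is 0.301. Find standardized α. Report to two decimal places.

Standardized α = k·r̄ / (1 + (k−1)·r̄) = 6 × 0.301 / (1 + 5 × 0.301)
  = 1.8060 / 2.5050 = 0.72

standardized α = 0.72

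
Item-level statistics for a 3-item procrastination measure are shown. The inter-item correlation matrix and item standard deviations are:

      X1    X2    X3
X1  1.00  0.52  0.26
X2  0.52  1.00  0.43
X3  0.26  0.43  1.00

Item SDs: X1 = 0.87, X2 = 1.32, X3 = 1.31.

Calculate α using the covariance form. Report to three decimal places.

Σσ²ᵢ = 0.87² + 1.32² + 1.31² = 4.2154
Covariances σ_ij = r_ij · s_i · s_j:
  σ(X1,X2) = 0.52 × 0.87 × 1.32 = 0.5972
  σ(X1,X3) = 0.26 × 0.87 × 1.31 = 0.2963
  σ(X2,X3) = 0.43 × 1.32 × 1.31 = 0.7436
σ²_T = Σσ²ᵢ + 2·Σσ_ij = 4.2154 + 2 × 1.6371 = 7.4896
α = (3/2)·(1 − 4.2154/7.4896) = 0.656

α = 0.656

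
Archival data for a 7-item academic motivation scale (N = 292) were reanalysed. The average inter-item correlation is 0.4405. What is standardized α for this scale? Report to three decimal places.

Standardized α = k·r̄ / (1 + (k−1)·r̄) = 7 × 0.4405 / (1 + 6 × 0.4405)
  = 3.0835 / 3.6430 = 0.846

standardized α = 0.846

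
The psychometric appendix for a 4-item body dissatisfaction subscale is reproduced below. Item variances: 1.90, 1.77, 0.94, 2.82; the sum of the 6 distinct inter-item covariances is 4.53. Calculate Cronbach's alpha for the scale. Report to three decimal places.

ΣVar(i) = 1.90 + 1.77 + 0.94 + 2.82 = 7.43
Sum of distinct covariances = 4.53
Var(T) = ΣVar(i) + 2·Σcov = 7.43 + 2 × 4.53 = 16.49
α = (4/3)·(1 − 7.43/16.49) = 0.733

α = 0.733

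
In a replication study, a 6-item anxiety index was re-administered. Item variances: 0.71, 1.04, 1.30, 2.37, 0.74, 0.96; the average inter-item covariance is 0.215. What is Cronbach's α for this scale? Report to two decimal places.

Σσᵢ² = 0.71 + 1.04 + 1.30 + 2.37 + 0.74 + 0.96 = 7.12
Sum of the 15 distinct covariances = 15 × 0.215 = 3.225
σ²_T = Σσᵢ² + 2·Σcov = 7.12 + 2 × 3.225 = 13.570
α = (6/5)·(1 − 7.12/13.570) = 0.57

Cronbach's α = 0.57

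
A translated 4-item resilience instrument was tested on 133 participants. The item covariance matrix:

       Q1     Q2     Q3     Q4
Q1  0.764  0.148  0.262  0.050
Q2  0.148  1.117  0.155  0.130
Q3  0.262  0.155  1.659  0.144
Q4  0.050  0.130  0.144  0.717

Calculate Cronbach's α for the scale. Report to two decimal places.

Cronbach's α = 0.39

sum of item variances = 0.764 + 1.117 + 1.659 + 0.717 = 4.257
Sum of the distinct covariances = 0.889
σ²_T = 4.257 + 2 × 0.889 = 6.035
α = (k/(k−1))·(1 − sum of item variances/σ²_T) = (4/3)·(1 − 4.257/6.035) = 0.39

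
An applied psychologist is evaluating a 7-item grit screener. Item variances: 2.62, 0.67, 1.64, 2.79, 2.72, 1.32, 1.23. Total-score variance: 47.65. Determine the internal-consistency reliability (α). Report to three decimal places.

α = 0.849

sum of item variances = 2.62 + 0.67 + 1.64 + 2.79 + 2.72 + 1.32 + 1.23 = 12.99
α = (k/(k−1))·(1 − sum of item variances/Var(T)) = (7/6)·(1 − 12.99/47.65) = 0.849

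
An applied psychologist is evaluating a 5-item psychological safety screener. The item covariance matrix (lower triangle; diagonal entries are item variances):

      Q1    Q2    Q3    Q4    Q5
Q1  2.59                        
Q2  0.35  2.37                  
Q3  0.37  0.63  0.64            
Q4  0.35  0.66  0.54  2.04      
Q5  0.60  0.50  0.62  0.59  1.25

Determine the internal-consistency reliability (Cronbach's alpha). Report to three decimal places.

Cronbach's alpha = 0.675

sum of item variances = 2.59 + 2.37 + 0.64 + 2.04 + 1.25 = 8.89
Sum of the distinct covariances = 5.21
σ²_total = 8.89 + 2 × 5.21 = 19.31
α = (k/(k−1))·(1 − sum of item variances/σ²_total) = (5/4)·(1 − 8.89/19.31) = 0.675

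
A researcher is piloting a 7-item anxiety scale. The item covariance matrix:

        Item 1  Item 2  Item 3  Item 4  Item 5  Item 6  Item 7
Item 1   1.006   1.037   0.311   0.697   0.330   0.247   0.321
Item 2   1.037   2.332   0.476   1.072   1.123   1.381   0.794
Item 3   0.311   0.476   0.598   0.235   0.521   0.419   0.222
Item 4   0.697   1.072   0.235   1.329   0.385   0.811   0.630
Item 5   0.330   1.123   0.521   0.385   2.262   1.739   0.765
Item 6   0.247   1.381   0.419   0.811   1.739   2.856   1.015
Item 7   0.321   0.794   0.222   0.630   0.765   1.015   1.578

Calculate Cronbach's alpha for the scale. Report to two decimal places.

α = 0.83

ΣVar(i) = 1.006 + 2.332 + 0.598 + 1.329 + 2.262 + 2.856 + 1.578 = 11.961
Sum of the distinct covariances = 14.531
total variance = 11.961 + 2 × 14.531 = 41.023
α = (k/(k−1))·(1 − ΣVar(i)/total variance) = (7/6)·(1 − 11.961/41.023) = 0.83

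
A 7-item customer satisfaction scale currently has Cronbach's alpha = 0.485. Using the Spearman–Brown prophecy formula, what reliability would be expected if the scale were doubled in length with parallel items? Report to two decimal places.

predicted reliability = 0.65

Length factor m = 2
α' = m·α / (1 + (m−1)·α)
   = 2 × 0.485 / (1 + (2 − 1) × 0.485)
   = 0.9700 / 1.4850 = 0.65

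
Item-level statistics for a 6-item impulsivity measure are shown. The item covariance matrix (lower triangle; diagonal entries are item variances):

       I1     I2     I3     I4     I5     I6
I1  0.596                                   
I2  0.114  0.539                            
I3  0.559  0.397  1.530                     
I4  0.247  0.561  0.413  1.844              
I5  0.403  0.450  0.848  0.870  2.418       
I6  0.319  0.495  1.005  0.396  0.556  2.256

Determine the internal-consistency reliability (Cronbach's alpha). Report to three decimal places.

sum of item variances = 0.596 + 0.539 + 1.530 + 1.844 + 2.418 + 2.256 = 9.183
Sum of the distinct covariances = 7.633
σ²_total = 9.183 + 2 × 7.633 = 24.449
α = (k/(k−1))·(1 − sum of item variances/σ²_total) = (6/5)·(1 − 9.183/24.449) = 0.749

Cronbach's alpha = 0.749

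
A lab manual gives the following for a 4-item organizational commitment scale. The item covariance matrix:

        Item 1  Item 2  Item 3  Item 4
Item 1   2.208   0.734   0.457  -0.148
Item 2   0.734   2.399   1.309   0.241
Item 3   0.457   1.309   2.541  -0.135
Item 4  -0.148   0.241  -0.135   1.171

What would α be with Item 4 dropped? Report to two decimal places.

α = 0.62

Remaining items: Item 1, Item 2, Item 3 (k = 3).
ΣVar(i) = 2.208 + 2.399 + 2.541 = 7.148
σ²_total = 7.148 + 2 × 2.500 = 12.148
α (item deleted) = (3/2)·(1 − 7.148/12.148) = 0.62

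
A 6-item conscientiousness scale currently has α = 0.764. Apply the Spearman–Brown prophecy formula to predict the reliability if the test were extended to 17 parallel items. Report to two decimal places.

predicted reliability = 0.90

Length factor m = 17/6 = 2.8333
α' = m·α / (1 + (m−1)·α)
   = 17/6 × 0.764 / (1 + (17/6 − 1) × 0.764)
   = 2.1647 / 2.4007 = 0.90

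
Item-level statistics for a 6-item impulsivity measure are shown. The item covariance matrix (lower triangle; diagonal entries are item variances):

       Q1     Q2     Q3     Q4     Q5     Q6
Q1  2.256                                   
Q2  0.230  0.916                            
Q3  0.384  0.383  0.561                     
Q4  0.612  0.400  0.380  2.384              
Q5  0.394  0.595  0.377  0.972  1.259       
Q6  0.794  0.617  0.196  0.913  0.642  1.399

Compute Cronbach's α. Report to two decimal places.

Σσᵢ² = 2.256 + 0.916 + 0.561 + 2.384 + 1.259 + 1.399 = 8.775
Sum of off-diagonal covariances = 7.889
σ²_T = 8.775 + 2 × 7.889 = 24.553
α = (k/(k−1))·(1 − Σσᵢ²/σ²_T) = (6/5)·(1 − 8.775/24.553) = 0.77

Cronbach's α = 0.77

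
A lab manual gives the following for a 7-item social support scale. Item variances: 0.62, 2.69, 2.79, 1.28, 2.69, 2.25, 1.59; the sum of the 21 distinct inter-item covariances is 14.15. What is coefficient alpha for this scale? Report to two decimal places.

α = 0.78

Σσ²ᵢ = 0.62 + 2.69 + 2.79 + 1.28 + 2.69 + 2.25 + 1.59 = 13.91
Sum of distinct covariances = 14.15
σ²_total = Σσ²ᵢ + 2·Σcov = 13.91 + 2 × 14.15 = 42.21
α = (7/6)·(1 − 13.91/42.21) = 0.78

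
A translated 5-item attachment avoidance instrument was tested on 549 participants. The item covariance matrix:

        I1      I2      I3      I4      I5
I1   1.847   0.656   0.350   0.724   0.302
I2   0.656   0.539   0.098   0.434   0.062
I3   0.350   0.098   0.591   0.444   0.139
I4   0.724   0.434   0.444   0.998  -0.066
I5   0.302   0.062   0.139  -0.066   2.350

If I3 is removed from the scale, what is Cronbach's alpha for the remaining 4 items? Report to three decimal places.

Remaining items: I1, I2, I4, I5 (k = 4).
Σσᵢ² = 1.847 + 0.539 + 0.998 + 2.350 = 5.734
Var(T) = 5.734 + 2 × 2.112 = 9.958
α (item deleted) = (4/3)·(1 − 5.734/9.958) = 0.566

α = 0.566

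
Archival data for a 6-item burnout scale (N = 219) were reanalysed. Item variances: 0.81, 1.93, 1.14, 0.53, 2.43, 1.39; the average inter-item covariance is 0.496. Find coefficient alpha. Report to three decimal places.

coefficient alpha = 0.773

Σσ²ᵢ = 0.81 + 1.93 + 1.14 + 0.53 + 2.43 + 1.39 = 8.23
Sum of the 15 distinct covariances = 15 × 0.496 = 7.440
σ²_T = Σσ²ᵢ + 2·Σcov = 8.23 + 2 × 7.440 = 23.110
α = (6/5)·(1 − 8.23/23.110) = 0.773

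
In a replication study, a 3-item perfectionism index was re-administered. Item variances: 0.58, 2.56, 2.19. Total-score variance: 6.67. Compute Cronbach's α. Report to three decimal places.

α = 0.301

Σσᵢ² = 0.58 + 2.56 + 2.19 = 5.33
α = (k/(k−1))·(1 − Σσᵢ²/Var(T)) = (3/2)·(1 − 5.33/6.67) = 0.301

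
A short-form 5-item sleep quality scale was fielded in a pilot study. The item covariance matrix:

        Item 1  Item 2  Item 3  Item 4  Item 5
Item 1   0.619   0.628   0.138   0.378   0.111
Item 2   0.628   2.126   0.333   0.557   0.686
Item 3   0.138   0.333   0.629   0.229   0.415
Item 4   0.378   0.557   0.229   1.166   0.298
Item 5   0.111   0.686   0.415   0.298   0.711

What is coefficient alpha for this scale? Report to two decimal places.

Σσᵢ² = 0.619 + 2.126 + 0.629 + 1.166 + 0.711 = 5.251
Sum of the distinct covariances = 3.773
σ²_T = 5.251 + 2 × 3.773 = 12.797
α = (k/(k−1))·(1 − Σσᵢ²/σ²_T) = (5/4)·(1 − 5.251/12.797) = 0.74

α = 0.74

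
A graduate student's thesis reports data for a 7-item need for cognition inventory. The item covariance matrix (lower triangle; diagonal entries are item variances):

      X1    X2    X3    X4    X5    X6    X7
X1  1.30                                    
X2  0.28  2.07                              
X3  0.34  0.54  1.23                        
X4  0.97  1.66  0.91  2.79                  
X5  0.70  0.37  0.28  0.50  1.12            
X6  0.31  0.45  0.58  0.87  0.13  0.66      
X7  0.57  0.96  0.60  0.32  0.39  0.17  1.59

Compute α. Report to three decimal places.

sum of item variances = 1.30 + 2.07 + 1.23 + 2.79 + 1.12 + 0.66 + 1.59 = 10.76
Sum of off-diagonal covariances = 11.90
σ²_T = 10.76 + 2 × 11.90 = 34.56
α = (k/(k−1))·(1 − sum of item variances/σ²_T) = (7/6)·(1 − 10.76/34.56) = 0.803

α = 0.803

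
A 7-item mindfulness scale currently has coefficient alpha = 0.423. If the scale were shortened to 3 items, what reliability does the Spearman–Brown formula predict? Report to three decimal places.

predicted reliability = 0.239

Length factor m = 3/7 = 0.4286
α' = m·α / (1 − (1−m)·α)
   = 3/7 × 0.423 / (1 − (1 − 3/7) × 0.423)
   = 0.1813 / 0.7583 = 0.239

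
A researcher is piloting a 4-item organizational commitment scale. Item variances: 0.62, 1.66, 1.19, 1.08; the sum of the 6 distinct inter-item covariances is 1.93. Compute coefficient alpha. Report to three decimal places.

α = 0.612

sum of item variances = 0.62 + 1.66 + 1.19 + 1.08 = 4.55
Sum of distinct covariances = 1.93
Var(T) = sum of item variances + 2·Σcov = 4.55 + 2 × 1.93 = 8.41
α = (4/3)·(1 − 4.55/8.41) = 0.612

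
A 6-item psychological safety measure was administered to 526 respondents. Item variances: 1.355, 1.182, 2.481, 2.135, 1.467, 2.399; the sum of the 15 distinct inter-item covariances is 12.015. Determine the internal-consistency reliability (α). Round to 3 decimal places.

sum of item variances = 1.355 + 1.182 + 2.481 + 2.135 + 1.467 + 2.399 = 11.019
Sum of distinct covariances = 12.015
σ²_total = sum of item variances + 2·Σcov = 11.019 + 2 × 12.015 = 35.049
α = (6/5)·(1 − 11.019/35.049) = 0.823

α = 0.823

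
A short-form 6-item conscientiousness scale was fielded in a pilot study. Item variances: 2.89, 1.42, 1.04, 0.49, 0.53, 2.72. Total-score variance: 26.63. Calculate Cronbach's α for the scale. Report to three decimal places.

Σσᵢ² = 2.89 + 1.42 + 1.04 + 0.49 + 0.53 + 2.72 = 9.09
α = (k/(k−1))·(1 − Σσᵢ²/σ²_total) = (6/5)·(1 − 9.09/26.63) = 0.790

α = 0.790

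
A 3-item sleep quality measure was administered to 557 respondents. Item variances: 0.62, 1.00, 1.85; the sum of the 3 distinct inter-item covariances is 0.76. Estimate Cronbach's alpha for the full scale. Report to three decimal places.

Cronbach's alpha = 0.457

ΣVar(i) = 0.62 + 1.00 + 1.85 = 3.47
Sum of distinct covariances = 0.76
σ²_T = ΣVar(i) + 2·Σcov = 3.47 + 2 × 0.76 = 4.99
α = (3/2)·(1 − 3.47/4.99) = 0.457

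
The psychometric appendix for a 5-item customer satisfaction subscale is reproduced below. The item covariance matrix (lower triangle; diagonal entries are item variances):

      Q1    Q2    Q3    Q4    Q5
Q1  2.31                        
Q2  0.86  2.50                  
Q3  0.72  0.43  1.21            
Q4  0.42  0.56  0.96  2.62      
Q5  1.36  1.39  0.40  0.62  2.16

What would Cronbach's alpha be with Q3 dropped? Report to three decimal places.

Remaining items: Q1, Q2, Q4, Q5 (k = 4).
ΣVar(i) = 2.31 + 2.50 + 2.62 + 2.16 = 9.59
total variance = 9.59 + 2 × 5.21 = 20.01
α (item deleted) = (4/3)·(1 − 9.59/20.01) = 0.694

α = 0.694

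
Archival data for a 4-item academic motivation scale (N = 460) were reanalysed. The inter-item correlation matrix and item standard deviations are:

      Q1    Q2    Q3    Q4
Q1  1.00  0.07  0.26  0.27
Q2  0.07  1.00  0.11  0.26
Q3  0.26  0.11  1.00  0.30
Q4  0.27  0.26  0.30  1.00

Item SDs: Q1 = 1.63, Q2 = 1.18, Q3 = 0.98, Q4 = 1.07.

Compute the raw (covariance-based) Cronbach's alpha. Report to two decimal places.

Σσ²ᵢ = 1.63² + 1.18² + 0.98² + 1.07² = 6.1546
Covariances σ_ij = r_ij · s_i · s_j:
  σ(Q1,Q2) = 0.07 × 1.63 × 1.18 = 0.1346
  σ(Q1,Q3) = 0.26 × 1.63 × 0.98 = 0.4153
  σ(Q1,Q4) = 0.27 × 1.63 × 1.07 = 0.4709
  σ(Q2,Q3) = 0.11 × 1.18 × 0.98 = 0.1272
  σ(Q2,Q4) = 0.26 × 1.18 × 1.07 = 0.3283
  σ(Q3,Q4) = 0.30 × 0.98 × 1.07 = 0.3146
σ²_T = Σσ²ᵢ + 2·Σσ_ij = 6.1546 + 2 × 1.7909 = 9.7364
α = (4/3)·(1 − 6.1546/9.7364) = 0.49

α = 0.49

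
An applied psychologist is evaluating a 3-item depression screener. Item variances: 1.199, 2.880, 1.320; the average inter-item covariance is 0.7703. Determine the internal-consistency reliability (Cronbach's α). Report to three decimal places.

Cronbach's α = 0.692

sum of item variances = 1.199 + 2.880 + 1.320 = 5.399
Sum of the 3 distinct covariances = 3 × 0.7703 = 2.3109
Var(T) = sum of item variances + 2·Σcov = 5.399 + 2 × 2.3109 = 10.0208
α = (3/2)·(1 − 5.399/10.0208) = 0.692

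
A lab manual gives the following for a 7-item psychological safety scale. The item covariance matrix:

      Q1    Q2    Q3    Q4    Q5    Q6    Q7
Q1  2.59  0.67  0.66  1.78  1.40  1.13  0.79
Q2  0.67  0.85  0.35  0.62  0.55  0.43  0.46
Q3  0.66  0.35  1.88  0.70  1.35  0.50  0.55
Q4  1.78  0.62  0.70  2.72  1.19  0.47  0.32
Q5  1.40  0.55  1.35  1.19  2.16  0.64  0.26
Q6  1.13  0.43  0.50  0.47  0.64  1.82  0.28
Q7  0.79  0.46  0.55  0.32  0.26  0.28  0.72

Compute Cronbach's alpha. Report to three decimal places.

Cronbach's alpha = 0.821

ΣVar(i) = 2.59 + 0.85 + 1.88 + 2.72 + 2.16 + 1.82 + 0.72 = 12.74
Σ_{i<j} σ_ij = 15.10
total variance = 12.74 + 2 × 15.10 = 42.94
α = (k/(k−1))·(1 − ΣVar(i)/total variance) = (7/6)·(1 − 12.74/42.94) = 0.821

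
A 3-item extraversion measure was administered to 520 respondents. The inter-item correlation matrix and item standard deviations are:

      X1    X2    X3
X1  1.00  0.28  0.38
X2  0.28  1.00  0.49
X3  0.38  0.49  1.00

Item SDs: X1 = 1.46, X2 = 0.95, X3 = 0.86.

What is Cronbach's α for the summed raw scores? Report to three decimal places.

Cronbach's α = 0.602

Σσ²ᵢ = 1.46² + 0.95² + 0.86² = 3.7737
Covariances σ_ij = r_ij · s_i · s_j:
  σ(X1,X2) = 0.28 × 1.46 × 0.95 = 0.3884
  σ(X1,X3) = 0.38 × 1.46 × 0.86 = 0.4771
  σ(X2,X3) = 0.49 × 0.95 × 0.86 = 0.4003
σ²_T = Σσ²ᵢ + 2·Σσ_ij = 3.7737 + 2 × 1.2658 = 6.3053
α = (3/2)·(1 − 3.7737/6.3053) = 0.602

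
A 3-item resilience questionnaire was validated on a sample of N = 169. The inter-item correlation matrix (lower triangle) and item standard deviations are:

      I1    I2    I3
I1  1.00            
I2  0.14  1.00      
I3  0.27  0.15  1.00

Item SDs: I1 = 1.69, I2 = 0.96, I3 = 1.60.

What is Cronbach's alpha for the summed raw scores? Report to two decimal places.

Σσ²ᵢ = 1.69² + 0.96² + 1.60² = 6.3377
Covariances σ_ij = r_ij · s_i · s_j:
  σ(I1,I2) = 0.14 × 1.69 × 0.96 = 0.2271
  σ(I1,I3) = 0.27 × 1.69 × 1.60 = 0.7301
  σ(I2,I3) = 0.15 × 0.96 × 1.60 = 0.2304
σ²_T = Σσ²ᵢ + 2·Σσ_ij = 6.3377 + 2 × 1.1876 = 8.7129
α = (3/2)·(1 − 6.3377/8.7129) = 0.41

Cronbach's alpha = 0.41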